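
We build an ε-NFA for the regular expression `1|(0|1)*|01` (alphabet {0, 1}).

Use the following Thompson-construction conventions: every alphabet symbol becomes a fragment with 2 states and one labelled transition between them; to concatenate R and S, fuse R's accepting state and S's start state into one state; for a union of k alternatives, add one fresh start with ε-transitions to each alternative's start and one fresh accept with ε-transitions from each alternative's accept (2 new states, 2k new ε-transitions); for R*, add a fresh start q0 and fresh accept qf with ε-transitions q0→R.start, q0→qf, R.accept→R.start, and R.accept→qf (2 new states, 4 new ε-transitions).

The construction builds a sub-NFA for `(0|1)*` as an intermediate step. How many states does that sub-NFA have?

8

Fragment for `(0|1)*`:
Each of the 2 symbol leaves contributes a 2-state fragment.
  0|1 → 6 states
  (0|1)* → 8 states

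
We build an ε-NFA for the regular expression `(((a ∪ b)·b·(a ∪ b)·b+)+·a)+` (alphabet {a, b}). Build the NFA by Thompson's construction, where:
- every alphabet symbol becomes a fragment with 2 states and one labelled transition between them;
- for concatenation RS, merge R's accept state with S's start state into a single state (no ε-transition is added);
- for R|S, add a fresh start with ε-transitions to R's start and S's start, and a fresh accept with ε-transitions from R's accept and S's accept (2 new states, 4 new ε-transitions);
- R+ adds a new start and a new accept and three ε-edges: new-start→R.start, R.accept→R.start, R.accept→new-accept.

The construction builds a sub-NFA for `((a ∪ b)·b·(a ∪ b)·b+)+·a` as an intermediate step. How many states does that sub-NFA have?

Fragment for `((a ∪ b)·b·(a ∪ b)·b+)+·a`:
Each of the 7 symbol leaves contributes a 2-state fragment.
  a ∪ b — 6 states
  a ∪ b — 6 states
  b+ — 4 states
  (a ∪ b)·b·(a ∪ b)·b+ — 15 states
  ((a ∪ b)·b·(a ∪ b)·b+)+ — 17 states
  ((a ∪ b)·b·(a ∪ b)·b+)+·a — 18 states

18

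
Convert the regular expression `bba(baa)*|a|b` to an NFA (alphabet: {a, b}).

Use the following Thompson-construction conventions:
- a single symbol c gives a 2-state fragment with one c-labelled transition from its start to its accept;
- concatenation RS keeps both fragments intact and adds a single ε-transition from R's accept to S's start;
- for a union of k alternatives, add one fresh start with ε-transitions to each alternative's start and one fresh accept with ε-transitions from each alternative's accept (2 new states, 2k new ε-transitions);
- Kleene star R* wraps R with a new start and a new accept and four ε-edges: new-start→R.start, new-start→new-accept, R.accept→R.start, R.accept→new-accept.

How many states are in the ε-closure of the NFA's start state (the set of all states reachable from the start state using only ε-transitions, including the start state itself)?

Work bottom-up. For each fragment F, track |ε-closure(F.start)| and whether F's accept lies in that closure (i.e. whether F accepts ε). A single-symbol fragment has closure size 1 and does not accept ε.
  baa → same as the first factor's closure: C = 1
  (baa)* → new start has ε-edges to the inner start and to the new accept, so C = 2 + 1 = 3
  bba(baa)* → C equals the left operand's closure size = 1 (its accept is not ε-reachable, so the closure stops there)
  bba(baa)*|a|b → C = 1 + 1 + 1 + 1 = 4 (the new accept is not ε-reachable since no branch accepts ε)

4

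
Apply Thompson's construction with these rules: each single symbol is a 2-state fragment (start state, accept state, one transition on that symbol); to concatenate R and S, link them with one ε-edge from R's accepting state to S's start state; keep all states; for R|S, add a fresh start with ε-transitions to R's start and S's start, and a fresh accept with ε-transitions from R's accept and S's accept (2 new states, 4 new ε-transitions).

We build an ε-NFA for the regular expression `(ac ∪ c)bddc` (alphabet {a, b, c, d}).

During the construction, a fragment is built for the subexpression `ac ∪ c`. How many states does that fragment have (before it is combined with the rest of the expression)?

Fragment for `ac ∪ c`:
Each of the 3 symbol leaves contributes a 2-state fragment.
  ac : 4 states
  ac ∪ c : 8 states

8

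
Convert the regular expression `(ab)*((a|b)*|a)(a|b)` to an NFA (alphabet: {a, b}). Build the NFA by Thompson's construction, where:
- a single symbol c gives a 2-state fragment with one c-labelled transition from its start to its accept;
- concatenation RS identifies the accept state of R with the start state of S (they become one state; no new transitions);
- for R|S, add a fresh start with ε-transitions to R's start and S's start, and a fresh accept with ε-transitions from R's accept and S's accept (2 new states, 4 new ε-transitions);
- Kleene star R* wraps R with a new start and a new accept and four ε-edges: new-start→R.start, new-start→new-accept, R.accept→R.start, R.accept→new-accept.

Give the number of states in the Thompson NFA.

21

Recursing over subexpressions:
Each of the 7 symbol leaves contributes a 2-state fragment.
  ab : 3 states
  (ab)* : 5 states
  a|b : 6 states
  (a|b)* : 8 states
  (a|b)*|a : 12 states
  a|b : 6 states
  (ab)*((a|b)*|a)(a|b) : 21 states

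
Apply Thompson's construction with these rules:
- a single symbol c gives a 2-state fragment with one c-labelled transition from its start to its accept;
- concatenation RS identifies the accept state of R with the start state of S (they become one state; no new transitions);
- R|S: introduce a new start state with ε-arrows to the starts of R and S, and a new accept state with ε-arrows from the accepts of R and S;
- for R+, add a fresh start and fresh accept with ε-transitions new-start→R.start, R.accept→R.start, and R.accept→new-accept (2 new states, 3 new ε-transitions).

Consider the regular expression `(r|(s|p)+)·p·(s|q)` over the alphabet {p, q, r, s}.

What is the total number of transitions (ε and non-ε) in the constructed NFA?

Bottom-up over the parse tree:
Each of the 6 symbol leaves contributes 1 transition (1 symbol, 0 ε).
  s|p = 6 transitions (2 symbol, 4 ε)
  (s|p)+ = 9 transitions (2 symbol, 7 ε)
  r|(s|p)+ = 14 transitions (3 symbol, 11 ε)
  s|q = 6 transitions (2 symbol, 4 ε)
  (r|(s|p)+)·p·(s|q) = 21 transitions (6 symbol, 15 ε)

21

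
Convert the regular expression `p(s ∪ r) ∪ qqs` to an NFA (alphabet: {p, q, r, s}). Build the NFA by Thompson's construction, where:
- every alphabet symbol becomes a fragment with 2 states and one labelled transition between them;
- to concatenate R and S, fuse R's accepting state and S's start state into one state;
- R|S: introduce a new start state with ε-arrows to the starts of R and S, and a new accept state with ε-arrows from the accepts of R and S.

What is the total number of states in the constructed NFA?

13

By structural recursion:
Each of the 6 symbol leaves contributes a 2-state fragment.
  s ∪ r = 6 states
  p(s ∪ r) = 7 states
  qqs = 4 states
  p(s ∪ r) ∪ qqs = 13 states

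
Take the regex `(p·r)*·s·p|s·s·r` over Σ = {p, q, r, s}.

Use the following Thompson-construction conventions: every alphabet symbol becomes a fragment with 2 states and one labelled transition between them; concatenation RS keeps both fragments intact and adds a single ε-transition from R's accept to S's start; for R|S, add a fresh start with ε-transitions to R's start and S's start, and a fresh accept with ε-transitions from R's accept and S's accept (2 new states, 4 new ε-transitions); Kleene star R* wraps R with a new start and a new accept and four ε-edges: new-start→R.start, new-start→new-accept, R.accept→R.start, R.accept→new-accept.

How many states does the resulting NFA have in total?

18

Per subexpression:
Each of the 7 symbol leaves contributes a 2-state fragment.
  p·r : 4 states
  (p·r)* : 6 states
  (p·r)*·s·p : 10 states
  s·s·r : 6 states
  (p·r)*·s·p|s·s·r : 18 states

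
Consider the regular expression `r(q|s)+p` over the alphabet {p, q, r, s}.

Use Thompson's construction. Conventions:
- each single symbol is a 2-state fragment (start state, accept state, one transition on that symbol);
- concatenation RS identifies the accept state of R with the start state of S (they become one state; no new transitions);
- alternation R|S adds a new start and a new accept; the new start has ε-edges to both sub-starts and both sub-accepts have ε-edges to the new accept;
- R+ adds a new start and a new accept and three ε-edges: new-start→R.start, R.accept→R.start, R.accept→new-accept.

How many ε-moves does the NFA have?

7

Building bottom-up:
Each of the 4 symbol leaves contributes 0 ε-transitions.
  q|s → 4 ε-transitions
  (q|s)+ → 7 ε-transitions
  r(q|s)+p → 7 ε-transitions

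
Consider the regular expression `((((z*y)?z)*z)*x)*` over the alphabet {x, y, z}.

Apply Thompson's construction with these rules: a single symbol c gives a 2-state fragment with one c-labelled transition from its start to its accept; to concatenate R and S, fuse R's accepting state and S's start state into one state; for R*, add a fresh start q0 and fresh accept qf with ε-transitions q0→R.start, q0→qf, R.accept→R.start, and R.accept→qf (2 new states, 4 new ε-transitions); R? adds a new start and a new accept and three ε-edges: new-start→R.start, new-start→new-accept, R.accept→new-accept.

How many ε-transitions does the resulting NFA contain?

By structural recursion:
Each of the 5 symbol leaves contributes 0 ε-transitions.
  z* → 4 ε-transitions
  z*y → 4 ε-transitions
  (z*y)? → 7 ε-transitions
  (z*y)?z → 7 ε-transitions
  ((z*y)?z)* → 11 ε-transitions
  ((z*y)?z)*z → 11 ε-transitions
  (((z*y)?z)*z)* → 15 ε-transitions
  (((z*y)?z)*z)*x → 15 ε-transitions
  ((((z*y)?z)*z)*x)* → 19 ε-transitions

19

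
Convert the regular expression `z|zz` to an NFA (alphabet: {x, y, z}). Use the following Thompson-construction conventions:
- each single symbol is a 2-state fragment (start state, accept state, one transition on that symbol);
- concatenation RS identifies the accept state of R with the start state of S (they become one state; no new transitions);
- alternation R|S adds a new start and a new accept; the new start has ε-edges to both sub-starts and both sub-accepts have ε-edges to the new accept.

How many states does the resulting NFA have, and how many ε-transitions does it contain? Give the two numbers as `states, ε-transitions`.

Bottom-up over the parse tree:
Each of the 3 symbol leaves contributes 2 states and 0 ε-transitions.
  zz : 3 states, 0 ε-transitions
  z|zz : 7 states, 4 ε-transitions

7, 4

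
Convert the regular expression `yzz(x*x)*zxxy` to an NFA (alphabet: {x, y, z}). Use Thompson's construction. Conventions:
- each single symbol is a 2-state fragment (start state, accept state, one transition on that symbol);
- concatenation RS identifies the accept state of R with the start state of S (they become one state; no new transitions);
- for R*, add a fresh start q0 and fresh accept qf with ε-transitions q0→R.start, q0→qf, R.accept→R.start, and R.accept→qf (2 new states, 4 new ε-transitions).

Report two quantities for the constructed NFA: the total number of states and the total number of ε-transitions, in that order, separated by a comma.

By structural recursion:
Each of the 9 symbol leaves contributes 2 states and 0 ε-transitions.
  x* — 4 states, 4 ε-transitions
  x*x — 5 states, 4 ε-transitions
  (x*x)* — 7 states, 8 ε-transitions
  yzz(x*x)*zxxy — 14 states, 8 ε-transitions

14, 8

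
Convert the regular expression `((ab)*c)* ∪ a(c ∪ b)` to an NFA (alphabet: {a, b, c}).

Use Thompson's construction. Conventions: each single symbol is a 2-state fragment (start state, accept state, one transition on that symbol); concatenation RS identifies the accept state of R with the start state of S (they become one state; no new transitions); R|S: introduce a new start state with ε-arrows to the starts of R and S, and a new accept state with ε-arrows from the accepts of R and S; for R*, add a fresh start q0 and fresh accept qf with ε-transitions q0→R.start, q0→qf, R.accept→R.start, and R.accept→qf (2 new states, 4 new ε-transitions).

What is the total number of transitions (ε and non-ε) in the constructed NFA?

Per subexpression:
Each of the 6 symbol leaves contributes 1 transition (1 symbol, 0 ε).
  ab = 2 transitions (2 symbol, 0 ε)
  (ab)* = 6 transitions (2 symbol, 4 ε)
  (ab)*c = 7 transitions (3 symbol, 4 ε)
  ((ab)*c)* = 11 transitions (3 symbol, 8 ε)
  c ∪ b = 6 transitions (2 symbol, 4 ε)
  a(c ∪ b) = 7 transitions (3 symbol, 4 ε)
  ((ab)*c)* ∪ a(c ∪ b) = 22 transitions (6 symbol, 16 ε)

22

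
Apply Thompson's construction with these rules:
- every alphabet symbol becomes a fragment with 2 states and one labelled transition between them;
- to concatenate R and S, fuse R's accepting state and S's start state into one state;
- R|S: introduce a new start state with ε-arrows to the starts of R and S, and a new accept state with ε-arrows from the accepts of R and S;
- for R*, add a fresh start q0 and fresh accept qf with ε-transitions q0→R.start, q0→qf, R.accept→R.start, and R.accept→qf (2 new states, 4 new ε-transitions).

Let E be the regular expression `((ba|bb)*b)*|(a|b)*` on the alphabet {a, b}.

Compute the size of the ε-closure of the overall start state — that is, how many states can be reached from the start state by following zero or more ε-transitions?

14

Let C(F) = |ε-closure(F.start)| within fragment F, and note whether F accepts ε. Symbol fragments have C = 1 and do not accept ε. Then:
  ba : |closure| equals the left operand's closure size = 1 (its accept is not ε-reachable, so the closure stops there)
  bb : same as the first factor's closure: |closure| = 1
  ba|bb : |closure| = 1 + 1 + 1 = 3 (the new accept is not ε-reachable since no branch accepts ε)
  (ba|bb)* : new start has ε-edges to the inner start and to the new accept, so |closure| = 2 + 3 = 5
  (ba|bb)*b : |closure| = 5 + (1−1) = 5 (closure spills across the concat boundary because the left factor accepts ε)
  ((ba|bb)*b)* : the star's fresh start ε-reaches both the body's start and the fresh accept: |closure| = 2 + 5 = 7
  a|b : |closure| = 1 + 1 + 1 = 3 (the new accept is not ε-reachable since no branch accepts ε)
  (a|b)* : |closure| = 1 (new start) + 3 (body) + 1 (new accept) = 5
  ((ba|bb)*b)*|(a|b)* : |closure| = 1 (new start) + (7 + 5) + 1 (new accept, since some branch ε-reaches its own accept) = 14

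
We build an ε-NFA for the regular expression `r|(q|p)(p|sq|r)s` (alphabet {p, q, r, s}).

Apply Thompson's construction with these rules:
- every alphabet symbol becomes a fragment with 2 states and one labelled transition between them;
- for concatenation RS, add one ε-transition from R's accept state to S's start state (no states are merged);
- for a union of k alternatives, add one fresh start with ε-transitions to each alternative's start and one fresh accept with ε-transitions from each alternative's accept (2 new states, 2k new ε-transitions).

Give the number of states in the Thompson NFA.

22

Building bottom-up:
Each of the 8 symbol leaves contributes a 2-state fragment.
  q|p — 6 states
  sq — 4 states
  p|sq|r — 10 states
  (q|p)(p|sq|r)s — 18 states
  r|(q|p)(p|sq|r)s — 22 states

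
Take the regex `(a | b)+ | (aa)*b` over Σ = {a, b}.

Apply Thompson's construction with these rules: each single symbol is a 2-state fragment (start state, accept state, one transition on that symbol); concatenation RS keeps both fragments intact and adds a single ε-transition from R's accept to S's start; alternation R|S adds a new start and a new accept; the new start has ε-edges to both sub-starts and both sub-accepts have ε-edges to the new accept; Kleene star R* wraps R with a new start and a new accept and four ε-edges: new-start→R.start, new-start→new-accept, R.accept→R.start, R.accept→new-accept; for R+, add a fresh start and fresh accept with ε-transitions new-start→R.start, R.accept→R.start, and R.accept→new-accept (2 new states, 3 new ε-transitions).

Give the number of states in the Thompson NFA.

18

Bottom-up over the parse tree:
Each of the 5 symbol leaves contributes a 2-state fragment.
  a | b → 6 states
  (a | b)+ → 8 states
  aa → 4 states
  (aa)* → 6 states
  (aa)*b → 8 states
  (a | b)+ | (aa)*b → 18 states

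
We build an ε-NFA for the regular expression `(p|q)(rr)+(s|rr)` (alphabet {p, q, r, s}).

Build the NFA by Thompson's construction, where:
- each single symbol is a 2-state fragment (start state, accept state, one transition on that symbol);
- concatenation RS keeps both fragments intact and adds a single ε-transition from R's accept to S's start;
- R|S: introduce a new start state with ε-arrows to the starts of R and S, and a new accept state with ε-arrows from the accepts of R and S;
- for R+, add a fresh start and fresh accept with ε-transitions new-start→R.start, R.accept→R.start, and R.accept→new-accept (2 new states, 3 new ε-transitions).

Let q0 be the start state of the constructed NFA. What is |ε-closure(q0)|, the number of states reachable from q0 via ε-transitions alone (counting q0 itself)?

3

Work bottom-up. For each fragment F, track |ε-closure(F.start)| and whether F's accept lies in that closure (i.e. whether F accepts ε). A single-symbol fragment has closure size 1 and does not accept ε.
  p|q — new start ε-reaches every alternative's start; none of them accept ε, so the new accept is not reached: |closure| = 1 + 1 + 1 = 3
  rr — |closure| equals the left operand's closure size = 1 (its accept is not ε-reachable, so the closure stops there)
  (rr)+ — new start ε-reaches only the body's start; the new accept needs a symbol first: |closure| = 1 + 1 = 2
  rr — |closure| equals the left operand's closure size = 1 (its accept is not ε-reachable, so the closure stops there)
  s|rr — |closure| = 1 + 1 + 1 = 3 (the new accept is not ε-reachable since no branch accepts ε)
  (p|q)(rr)+(s|rr) — |closure| equals the left operand's closure size = 3 (its accept is not ε-reachable, so the closure stops there)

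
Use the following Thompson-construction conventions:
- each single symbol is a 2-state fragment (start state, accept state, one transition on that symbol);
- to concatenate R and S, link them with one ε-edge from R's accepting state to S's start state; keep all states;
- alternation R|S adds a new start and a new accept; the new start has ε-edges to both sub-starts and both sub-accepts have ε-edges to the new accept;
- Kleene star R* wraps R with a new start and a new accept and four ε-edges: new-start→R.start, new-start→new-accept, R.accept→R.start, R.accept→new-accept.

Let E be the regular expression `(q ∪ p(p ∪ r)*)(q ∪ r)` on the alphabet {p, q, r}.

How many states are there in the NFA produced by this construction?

Per subexpression:
Each of the 6 symbol leaves contributes a 2-state fragment.
  p ∪ r — 6 states
  (p ∪ r)* — 8 states
  p(p ∪ r)* — 10 states
  q ∪ p(p ∪ r)* — 14 states
  q ∪ r — 6 states
  (q ∪ p(p ∪ r)*)(q ∪ r) — 20 states

20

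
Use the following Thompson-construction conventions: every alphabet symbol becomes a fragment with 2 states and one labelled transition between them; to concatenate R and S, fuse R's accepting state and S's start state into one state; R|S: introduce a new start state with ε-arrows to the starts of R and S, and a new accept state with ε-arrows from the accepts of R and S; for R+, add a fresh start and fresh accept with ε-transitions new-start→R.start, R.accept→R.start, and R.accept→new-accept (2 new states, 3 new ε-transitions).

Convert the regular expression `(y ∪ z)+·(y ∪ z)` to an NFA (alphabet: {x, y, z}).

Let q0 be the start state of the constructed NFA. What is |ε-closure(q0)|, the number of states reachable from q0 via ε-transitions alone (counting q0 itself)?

4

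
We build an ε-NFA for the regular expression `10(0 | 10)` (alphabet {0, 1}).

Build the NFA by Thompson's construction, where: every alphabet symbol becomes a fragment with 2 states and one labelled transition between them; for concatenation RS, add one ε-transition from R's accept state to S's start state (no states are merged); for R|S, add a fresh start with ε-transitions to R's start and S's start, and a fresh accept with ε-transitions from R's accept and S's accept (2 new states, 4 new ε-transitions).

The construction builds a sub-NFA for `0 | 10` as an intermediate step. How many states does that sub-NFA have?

8

Fragment for `0 | 10`:
Each of the 3 symbol leaves contributes a 2-state fragment.
  10 = 4 states
  0 | 10 = 8 states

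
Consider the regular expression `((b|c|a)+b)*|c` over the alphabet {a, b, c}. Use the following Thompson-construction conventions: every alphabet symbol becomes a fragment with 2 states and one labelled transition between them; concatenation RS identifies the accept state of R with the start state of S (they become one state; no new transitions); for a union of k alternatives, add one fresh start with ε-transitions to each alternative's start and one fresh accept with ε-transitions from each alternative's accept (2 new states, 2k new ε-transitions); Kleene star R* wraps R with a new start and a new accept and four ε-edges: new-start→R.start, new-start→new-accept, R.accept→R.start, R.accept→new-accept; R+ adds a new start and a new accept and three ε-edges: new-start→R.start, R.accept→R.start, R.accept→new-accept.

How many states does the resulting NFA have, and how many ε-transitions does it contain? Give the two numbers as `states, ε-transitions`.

17, 17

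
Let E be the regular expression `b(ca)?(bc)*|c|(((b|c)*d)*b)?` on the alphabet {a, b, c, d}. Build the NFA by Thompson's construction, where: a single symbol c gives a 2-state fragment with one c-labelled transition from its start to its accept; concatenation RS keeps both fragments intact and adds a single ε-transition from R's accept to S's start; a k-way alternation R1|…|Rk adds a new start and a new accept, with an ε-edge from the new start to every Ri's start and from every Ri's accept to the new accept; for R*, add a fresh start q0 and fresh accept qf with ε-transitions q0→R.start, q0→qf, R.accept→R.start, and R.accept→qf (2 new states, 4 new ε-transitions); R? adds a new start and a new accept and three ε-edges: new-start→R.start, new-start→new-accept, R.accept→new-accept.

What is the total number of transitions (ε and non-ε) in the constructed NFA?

44

By structural recursion:
Each of the 10 symbol leaves contributes 1 transition (1 symbol, 0 ε).
  ca → 3 transitions (2 symbol, 1 ε)
  (ca)? → 6 transitions (2 symbol, 4 ε)
  bc → 3 transitions (2 symbol, 1 ε)
  (bc)* → 7 transitions (2 symbol, 5 ε)
  b(ca)?(bc)* → 16 transitions (5 symbol, 11 ε)
  b|c → 6 transitions (2 symbol, 4 ε)
  (b|c)* → 10 transitions (2 symbol, 8 ε)
  (b|c)*d → 12 transitions (3 symbol, 9 ε)
  ((b|c)*d)* → 16 transitions (3 symbol, 13 ε)
  ((b|c)*d)*b → 18 transitions (4 symbol, 14 ε)
  (((b|c)*d)*b)? → 21 transitions (4 symbol, 17 ε)
  b(ca)?(bc)*|c|(((b|c)*d)*b)? → 44 transitions (10 symbol, 34 ε)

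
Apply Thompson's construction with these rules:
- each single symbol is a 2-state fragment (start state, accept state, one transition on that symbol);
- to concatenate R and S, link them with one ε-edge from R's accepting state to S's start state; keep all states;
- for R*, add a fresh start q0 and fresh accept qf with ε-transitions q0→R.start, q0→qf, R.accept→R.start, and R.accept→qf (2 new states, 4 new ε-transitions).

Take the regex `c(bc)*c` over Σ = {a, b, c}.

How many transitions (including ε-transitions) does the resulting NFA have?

Recursing over subexpressions:
Each of the 4 symbol leaves contributes 1 transition (1 symbol, 0 ε).
  bc → 3 transitions (2 symbol, 1 ε)
  (bc)* → 7 transitions (2 symbol, 5 ε)
  c(bc)*c → 11 transitions (4 symbol, 7 ε)

11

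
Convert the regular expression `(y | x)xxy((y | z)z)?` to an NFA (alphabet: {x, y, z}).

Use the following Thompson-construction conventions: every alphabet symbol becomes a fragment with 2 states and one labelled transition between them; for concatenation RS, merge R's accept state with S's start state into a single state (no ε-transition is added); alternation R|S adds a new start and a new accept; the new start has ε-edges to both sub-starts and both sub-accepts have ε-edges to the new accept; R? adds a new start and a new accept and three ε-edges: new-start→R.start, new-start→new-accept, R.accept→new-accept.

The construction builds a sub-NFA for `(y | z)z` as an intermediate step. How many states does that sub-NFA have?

7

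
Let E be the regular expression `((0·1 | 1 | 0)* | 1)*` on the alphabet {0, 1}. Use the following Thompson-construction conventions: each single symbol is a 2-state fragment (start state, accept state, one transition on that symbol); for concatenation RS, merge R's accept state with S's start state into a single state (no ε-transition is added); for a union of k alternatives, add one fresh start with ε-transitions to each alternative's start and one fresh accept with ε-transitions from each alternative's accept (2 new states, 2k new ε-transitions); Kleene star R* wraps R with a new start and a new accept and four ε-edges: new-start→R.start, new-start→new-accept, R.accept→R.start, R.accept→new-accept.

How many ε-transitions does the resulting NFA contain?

18

Building bottom-up:
Each of the 5 symbol leaves contributes 0 ε-transitions.
  0·1 : 0 ε-transitions
  0·1 | 1 | 0 : 6 ε-transitions
  (0·1 | 1 | 0)* : 10 ε-transitions
  (0·1 | 1 | 0)* | 1 : 14 ε-transitions
  ((0·1 | 1 | 0)* | 1)* : 18 ε-transitions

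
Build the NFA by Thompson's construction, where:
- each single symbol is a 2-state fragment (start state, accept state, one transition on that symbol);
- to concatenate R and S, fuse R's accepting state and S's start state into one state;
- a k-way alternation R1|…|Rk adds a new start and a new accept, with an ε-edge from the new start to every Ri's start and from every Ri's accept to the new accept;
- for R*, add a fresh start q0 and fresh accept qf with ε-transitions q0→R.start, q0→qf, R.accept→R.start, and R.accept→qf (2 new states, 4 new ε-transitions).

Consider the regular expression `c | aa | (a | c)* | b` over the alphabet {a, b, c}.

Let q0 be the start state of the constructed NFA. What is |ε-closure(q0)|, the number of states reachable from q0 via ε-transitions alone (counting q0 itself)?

10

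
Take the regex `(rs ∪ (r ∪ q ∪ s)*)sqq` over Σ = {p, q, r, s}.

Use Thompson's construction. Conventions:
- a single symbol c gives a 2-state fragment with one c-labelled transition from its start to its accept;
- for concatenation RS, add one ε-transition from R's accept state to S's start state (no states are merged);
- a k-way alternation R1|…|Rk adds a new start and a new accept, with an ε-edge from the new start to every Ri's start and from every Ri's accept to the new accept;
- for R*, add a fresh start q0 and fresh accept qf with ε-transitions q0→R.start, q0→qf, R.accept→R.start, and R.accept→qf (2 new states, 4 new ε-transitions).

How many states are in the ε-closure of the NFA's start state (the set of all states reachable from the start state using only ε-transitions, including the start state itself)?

10

Work bottom-up. For each fragment F, track |ε-closure(F.start)| and whether F's accept lies in that closure (i.e. whether F accepts ε). A single-symbol fragment has closure size 1 and does not accept ε.
  rs → |closure| equals the left operand's closure size = 1 (its accept is not ε-reachable, so the closure stops there)
  r ∪ q ∪ s → new start ε-reaches every alternative's start; none of them accept ε, so the new accept is not reached: |closure| = 1 + 1 + 1 + 1 = 4
  (r ∪ q ∪ s)* → the star's fresh start ε-reaches both the body's start and the fresh accept: |closure| = 2 + 4 = 6
  rs ∪ (r ∪ q ∪ s)* → |closure| = 1 (new start) + (1 + 6) + 1 (new accept, since some branch ε-reaches its own accept) = 9
  (rs ∪ (r ∪ q ∪ s)*)sqq → |closure| = 9 + 1 = 10 (closure spills across the concat boundary because the left factor accepts ε)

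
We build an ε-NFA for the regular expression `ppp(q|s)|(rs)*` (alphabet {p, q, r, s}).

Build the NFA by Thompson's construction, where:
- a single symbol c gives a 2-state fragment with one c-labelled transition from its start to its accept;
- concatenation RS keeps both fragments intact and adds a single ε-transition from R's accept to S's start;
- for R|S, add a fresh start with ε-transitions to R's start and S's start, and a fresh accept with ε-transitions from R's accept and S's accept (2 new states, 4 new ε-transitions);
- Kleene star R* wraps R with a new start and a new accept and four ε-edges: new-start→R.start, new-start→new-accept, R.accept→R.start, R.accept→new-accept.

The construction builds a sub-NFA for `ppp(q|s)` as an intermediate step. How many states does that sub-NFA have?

12

Fragment for `ppp(q|s)`:
Each of the 5 symbol leaves contributes a 2-state fragment.
  q|s : 6 states
  ppp(q|s) : 12 states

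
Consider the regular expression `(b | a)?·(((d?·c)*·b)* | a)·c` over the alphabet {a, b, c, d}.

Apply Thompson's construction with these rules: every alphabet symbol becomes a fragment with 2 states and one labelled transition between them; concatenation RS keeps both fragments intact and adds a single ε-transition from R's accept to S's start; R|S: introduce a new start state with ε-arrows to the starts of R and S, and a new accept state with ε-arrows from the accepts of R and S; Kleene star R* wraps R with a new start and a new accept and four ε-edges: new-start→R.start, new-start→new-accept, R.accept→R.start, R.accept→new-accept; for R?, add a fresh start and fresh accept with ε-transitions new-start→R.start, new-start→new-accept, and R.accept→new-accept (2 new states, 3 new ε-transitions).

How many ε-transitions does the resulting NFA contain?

Building bottom-up:
Each of the 7 symbol leaves contributes 0 ε-transitions.
  b | a → 4 ε-transitions
  (b | a)? → 7 ε-transitions
  d? → 3 ε-transitions
  d?·c → 4 ε-transitions
  (d?·c)* → 8 ε-transitions
  (d?·c)*·b → 9 ε-transitions
  ((d?·c)*·b)* → 13 ε-transitions
  ((d?·c)*·b)* | a → 17 ε-transitions
  (b | a)?·(((d?·c)*·b)* | a)·c → 26 ε-transitions

26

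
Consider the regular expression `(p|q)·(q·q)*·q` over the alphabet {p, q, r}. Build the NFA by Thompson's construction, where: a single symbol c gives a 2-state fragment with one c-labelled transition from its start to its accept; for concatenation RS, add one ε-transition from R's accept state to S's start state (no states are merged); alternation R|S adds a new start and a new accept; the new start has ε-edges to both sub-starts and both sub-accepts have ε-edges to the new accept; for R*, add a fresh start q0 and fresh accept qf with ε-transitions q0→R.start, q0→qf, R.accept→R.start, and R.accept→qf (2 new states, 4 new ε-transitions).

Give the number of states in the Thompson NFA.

14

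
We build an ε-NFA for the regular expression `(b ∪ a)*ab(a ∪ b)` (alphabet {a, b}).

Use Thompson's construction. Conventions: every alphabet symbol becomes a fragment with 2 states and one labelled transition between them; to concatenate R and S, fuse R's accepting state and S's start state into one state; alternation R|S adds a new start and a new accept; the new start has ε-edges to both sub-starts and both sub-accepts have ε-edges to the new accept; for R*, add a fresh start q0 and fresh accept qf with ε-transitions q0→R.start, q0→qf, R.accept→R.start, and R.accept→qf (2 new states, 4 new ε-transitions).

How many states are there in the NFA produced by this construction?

15

Recursing over subexpressions:
Each of the 6 symbol leaves contributes a 2-state fragment.
  b ∪ a = 6 states
  (b ∪ a)* = 8 states
  a ∪ b = 6 states
  (b ∪ a)*ab(a ∪ b) = 15 states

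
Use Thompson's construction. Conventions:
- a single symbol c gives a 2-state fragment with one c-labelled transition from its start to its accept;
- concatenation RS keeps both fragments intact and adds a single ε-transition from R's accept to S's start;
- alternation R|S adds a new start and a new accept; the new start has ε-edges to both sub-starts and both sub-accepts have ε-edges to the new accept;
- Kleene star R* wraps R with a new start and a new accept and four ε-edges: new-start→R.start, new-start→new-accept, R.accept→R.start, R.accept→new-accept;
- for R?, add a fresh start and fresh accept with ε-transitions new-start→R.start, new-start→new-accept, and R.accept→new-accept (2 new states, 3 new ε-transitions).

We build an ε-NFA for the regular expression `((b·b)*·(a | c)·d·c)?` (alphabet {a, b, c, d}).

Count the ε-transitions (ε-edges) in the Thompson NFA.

Bottom-up over the parse tree:
Each of the 6 symbol leaves contributes 0 ε-transitions.
  b·b — 1 ε-transition
  (b·b)* — 5 ε-transitions
  a | c — 4 ε-transitions
  (b·b)*·(a | c)·d·c — 12 ε-transitions
  ((b·b)*·(a | c)·d·c)? — 15 ε-transitions

15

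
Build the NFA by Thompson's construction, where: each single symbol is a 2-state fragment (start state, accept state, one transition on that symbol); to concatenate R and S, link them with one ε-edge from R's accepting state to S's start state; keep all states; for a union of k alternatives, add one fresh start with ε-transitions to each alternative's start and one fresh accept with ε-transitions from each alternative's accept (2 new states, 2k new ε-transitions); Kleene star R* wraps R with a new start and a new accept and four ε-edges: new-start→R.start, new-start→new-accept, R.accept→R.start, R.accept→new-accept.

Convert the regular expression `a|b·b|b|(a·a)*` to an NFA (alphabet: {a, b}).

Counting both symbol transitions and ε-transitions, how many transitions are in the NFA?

20

Recursing over subexpressions:
Each of the 6 symbol leaves contributes 1 transition (1 symbol, 0 ε).
  b·b → 3 transitions (2 symbol, 1 ε)
  a·a → 3 transitions (2 symbol, 1 ε)
  (a·a)* → 7 transitions (2 symbol, 5 ε)
  a|b·b|b|(a·a)* → 20 transitions (6 symbol, 14 ε)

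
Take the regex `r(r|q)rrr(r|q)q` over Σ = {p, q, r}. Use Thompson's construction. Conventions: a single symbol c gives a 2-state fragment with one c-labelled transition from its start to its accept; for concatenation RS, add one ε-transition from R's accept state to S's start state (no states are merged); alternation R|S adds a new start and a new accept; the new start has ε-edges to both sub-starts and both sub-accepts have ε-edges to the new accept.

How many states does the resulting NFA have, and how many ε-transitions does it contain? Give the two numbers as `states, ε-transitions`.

22, 14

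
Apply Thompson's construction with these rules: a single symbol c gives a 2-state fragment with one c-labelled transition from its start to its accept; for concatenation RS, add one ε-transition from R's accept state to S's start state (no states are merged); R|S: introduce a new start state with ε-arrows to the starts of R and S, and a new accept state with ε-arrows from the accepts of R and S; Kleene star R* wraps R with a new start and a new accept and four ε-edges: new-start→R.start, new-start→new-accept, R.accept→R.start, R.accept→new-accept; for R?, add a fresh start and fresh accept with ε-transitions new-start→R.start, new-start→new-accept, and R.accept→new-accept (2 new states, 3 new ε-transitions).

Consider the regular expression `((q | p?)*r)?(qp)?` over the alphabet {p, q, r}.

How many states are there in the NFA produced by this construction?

By structural recursion:
Each of the 5 symbol leaves contributes a 2-state fragment.
  p? → 4 states
  q | p? → 8 states
  (q | p?)* → 10 states
  (q | p?)*r → 12 states
  ((q | p?)*r)? → 14 states
  qp → 4 states
  (qp)? → 6 states
  ((q | p?)*r)?(qp)? → 20 states

20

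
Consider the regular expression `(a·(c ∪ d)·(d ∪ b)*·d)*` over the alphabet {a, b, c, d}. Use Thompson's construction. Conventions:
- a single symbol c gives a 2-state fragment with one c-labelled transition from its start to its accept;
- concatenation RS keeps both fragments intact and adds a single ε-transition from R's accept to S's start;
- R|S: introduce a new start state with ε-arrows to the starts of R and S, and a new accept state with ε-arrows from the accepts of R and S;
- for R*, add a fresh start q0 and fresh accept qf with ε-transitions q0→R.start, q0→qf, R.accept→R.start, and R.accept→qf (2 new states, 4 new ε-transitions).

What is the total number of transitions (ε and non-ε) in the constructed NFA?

Bottom-up over the parse tree:
Each of the 6 symbol leaves contributes 1 transition (1 symbol, 0 ε).
  c ∪ d : 6 transitions (2 symbol, 4 ε)
  d ∪ b : 6 transitions (2 symbol, 4 ε)
  (d ∪ b)* : 10 transitions (2 symbol, 8 ε)
  a·(c ∪ d)·(d ∪ b)*·d : 21 transitions (6 symbol, 15 ε)
  (a·(c ∪ d)·(d ∪ b)*·d)* : 25 transitions (6 symbol, 19 ε)

25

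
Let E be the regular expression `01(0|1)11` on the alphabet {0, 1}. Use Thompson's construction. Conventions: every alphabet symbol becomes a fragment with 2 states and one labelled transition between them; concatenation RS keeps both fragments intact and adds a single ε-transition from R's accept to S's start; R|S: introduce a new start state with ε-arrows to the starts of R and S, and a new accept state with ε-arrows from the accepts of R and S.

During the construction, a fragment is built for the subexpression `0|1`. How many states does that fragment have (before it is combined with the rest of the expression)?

Fragment for `0|1`:
Each of the 2 symbol leaves contributes a 2-state fragment.
  0|1 → 6 states

6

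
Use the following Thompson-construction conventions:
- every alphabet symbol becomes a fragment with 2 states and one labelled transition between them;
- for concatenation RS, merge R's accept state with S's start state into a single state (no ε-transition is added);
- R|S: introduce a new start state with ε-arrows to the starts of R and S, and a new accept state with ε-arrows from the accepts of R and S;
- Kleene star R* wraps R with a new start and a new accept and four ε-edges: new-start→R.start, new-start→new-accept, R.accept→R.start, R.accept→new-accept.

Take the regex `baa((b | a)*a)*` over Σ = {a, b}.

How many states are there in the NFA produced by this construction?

14

Per subexpression:
Each of the 6 symbol leaves contributes a 2-state fragment.
  b | a : 6 states
  (b | a)* : 8 states
  (b | a)*a : 9 states
  ((b | a)*a)* : 11 states
  baa((b | a)*a)* : 14 states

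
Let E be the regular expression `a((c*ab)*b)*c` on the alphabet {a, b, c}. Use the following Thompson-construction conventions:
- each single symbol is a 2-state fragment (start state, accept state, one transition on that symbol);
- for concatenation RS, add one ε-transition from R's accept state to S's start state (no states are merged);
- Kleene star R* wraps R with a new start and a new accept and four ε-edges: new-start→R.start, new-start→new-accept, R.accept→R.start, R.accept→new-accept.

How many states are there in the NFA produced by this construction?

By structural recursion:
Each of the 6 symbol leaves contributes a 2-state fragment.
  c* → 4 states
  c*ab → 8 states
  (c*ab)* → 10 states
  (c*ab)*b → 12 states
  ((c*ab)*b)* → 14 states
  a((c*ab)*b)*c → 18 states

18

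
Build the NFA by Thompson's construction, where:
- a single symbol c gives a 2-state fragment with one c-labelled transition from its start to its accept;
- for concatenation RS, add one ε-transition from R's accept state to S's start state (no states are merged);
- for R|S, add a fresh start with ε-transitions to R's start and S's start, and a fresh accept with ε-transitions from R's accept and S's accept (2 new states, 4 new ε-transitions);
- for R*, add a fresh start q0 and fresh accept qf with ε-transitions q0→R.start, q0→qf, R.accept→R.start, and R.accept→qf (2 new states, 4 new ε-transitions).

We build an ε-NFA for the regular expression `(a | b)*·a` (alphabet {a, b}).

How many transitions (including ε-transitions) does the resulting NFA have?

Building bottom-up:
Each of the 3 symbol leaves contributes 1 transition (1 symbol, 0 ε).
  a | b → 6 transitions (2 symbol, 4 ε)
  (a | b)* → 10 transitions (2 symbol, 8 ε)
  (a | b)*·a → 12 transitions (3 symbol, 9 ε)

12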